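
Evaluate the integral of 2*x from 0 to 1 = 1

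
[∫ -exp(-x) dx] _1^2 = -exp(-1) + exp(-2)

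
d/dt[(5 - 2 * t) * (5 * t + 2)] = 21 - 20*t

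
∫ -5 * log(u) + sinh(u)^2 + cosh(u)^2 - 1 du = -5*u*log(u) + 4*u + sinh(2*u)/2 + C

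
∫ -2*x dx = -x^2 + C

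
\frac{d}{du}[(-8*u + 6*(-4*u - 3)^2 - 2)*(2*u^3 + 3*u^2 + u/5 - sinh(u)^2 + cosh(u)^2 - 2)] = 960*u^4 + 2240*u^3 + 7968*u^2/5 + 872*u/5 - 628/5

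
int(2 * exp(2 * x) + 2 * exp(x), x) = (exp(x) + 1)^2 + C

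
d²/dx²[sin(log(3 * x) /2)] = -(sin((log(x) + log(3))/2) + 2*cos((log(x) + log(3))/2))/(4*x^2)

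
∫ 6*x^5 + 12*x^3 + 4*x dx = x^6 + 3*x^4 + 2*x^2 + C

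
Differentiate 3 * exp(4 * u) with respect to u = 12*exp(4*u)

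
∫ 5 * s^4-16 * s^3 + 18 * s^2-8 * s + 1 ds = s^5 - 4*s^4 + 6*s^3 - 4*s^2 + s + C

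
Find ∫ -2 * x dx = -x^2 + C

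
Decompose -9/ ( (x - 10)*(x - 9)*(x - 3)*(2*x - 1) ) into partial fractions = 72/(1615*(2*x - 1)) - 3/(70*(x - 3)) + 3/(34*(x - 9)) - 9/(133*(x - 10))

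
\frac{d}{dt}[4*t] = 4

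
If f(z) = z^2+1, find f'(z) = 2*z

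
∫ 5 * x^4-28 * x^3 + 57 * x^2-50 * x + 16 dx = x^5 - 7*x^4 + 19*x^3 - 25*x^2 + 16*x + C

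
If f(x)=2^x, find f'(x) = 2^x*log(2)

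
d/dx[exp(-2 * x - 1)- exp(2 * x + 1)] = (-2*exp(4*x + 2) - 2)*exp(-2*x - 1)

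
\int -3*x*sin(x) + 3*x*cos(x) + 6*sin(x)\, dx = 3*sqrt(2)*(x - 1)*sin(x + pi/4) + C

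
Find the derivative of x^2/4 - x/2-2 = x/2 - 1/2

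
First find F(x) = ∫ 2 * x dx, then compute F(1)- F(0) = 1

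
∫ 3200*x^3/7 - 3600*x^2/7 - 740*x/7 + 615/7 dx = 800*x^4/7 - 1200*x^3/7 - 370*x^2/7 + 615*x/7 + C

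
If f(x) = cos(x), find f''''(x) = cos(x)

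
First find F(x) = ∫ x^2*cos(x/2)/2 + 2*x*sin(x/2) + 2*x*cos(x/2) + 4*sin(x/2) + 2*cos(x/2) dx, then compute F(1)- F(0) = 9*sin(1/2)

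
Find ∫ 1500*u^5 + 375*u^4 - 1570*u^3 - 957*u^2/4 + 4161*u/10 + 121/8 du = 250*u^6 + 75*u^5 - 785*u^4/2 - 319*u^3/4 + 4161*u^2/20 + 121*u/8 + C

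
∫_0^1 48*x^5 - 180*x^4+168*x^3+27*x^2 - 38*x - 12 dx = -8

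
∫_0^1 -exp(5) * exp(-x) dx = -exp(5) + exp(4)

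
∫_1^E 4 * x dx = -2 + 2*exp(2)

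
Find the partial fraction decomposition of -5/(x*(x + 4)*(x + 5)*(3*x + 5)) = 27/(70*(3*x + 5)) + 1/(10*(x + 5)) - 5/(28*(x + 4)) - 1/(20*x)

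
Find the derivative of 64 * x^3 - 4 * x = 192*x^2 - 4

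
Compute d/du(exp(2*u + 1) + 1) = 2*exp(2*u + 1)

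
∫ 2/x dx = 2*log(2*x) + C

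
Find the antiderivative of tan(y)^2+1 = tan(y) + C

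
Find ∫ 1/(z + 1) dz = log(z + 1) + C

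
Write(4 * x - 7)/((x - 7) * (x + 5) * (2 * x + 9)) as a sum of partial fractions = 100/(23*(2*x + 9)) - 9/(4*(x + 5)) + 7/(92*(x - 7))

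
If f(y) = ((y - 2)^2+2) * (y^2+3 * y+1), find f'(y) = 4*y^3 - 3*y^2 - 10*y + 14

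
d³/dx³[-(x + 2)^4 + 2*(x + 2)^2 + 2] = -24*x - 48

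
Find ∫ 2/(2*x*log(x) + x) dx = log(2*log(x) + 1) + C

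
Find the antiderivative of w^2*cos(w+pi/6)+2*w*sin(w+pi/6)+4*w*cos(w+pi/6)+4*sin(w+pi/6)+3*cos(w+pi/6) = ((w + 2)^2 - 1)*sin(w + pi/6) + C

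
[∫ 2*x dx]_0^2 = 4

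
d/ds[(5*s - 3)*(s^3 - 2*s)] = 20*s^3 - 9*s^2 - 20*s + 6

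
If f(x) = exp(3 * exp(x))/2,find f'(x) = 3*exp(x + 3*exp(x))/2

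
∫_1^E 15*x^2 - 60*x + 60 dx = 5*(-2 + E)^3 + 5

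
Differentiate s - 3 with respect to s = 1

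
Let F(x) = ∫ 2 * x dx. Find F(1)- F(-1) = 0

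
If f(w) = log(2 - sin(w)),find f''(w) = (2*sin(w) - 1)/(sin(w) - 2)^2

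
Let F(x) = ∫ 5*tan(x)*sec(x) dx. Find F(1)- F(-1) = 0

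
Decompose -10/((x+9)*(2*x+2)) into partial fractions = 5/(8*(x + 9)) - 5/(8*(x + 1))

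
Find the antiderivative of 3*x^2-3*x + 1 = x^3 - 3*x^2/2 + x + C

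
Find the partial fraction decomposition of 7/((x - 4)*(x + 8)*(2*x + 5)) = -28/(143*(2*x + 5)) + 7/(132*(x + 8)) + 7/(156*(x - 4))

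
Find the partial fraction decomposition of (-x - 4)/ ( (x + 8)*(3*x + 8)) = -1/(4*(3*x + 8)) - 1/(4*(x + 8))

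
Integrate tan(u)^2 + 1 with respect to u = tan(u) + C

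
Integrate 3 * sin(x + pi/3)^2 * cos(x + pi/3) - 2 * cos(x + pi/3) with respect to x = (sin(x + pi/3)^2 - 2)*sin(x + pi/3) + C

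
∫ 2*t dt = t^2 + C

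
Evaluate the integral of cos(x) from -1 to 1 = 2*sin(1)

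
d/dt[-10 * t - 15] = -10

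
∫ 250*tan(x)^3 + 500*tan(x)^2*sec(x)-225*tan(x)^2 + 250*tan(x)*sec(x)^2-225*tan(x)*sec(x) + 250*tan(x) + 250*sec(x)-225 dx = 125*(tan(x) + sec(x) - 1)^2 + 25*tan(x) + 25*sec(x) + C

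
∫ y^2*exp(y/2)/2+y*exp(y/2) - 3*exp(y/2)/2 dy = (y - 1)^2*exp(y/2) + C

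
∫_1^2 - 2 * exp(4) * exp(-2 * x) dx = 1 - exp(2)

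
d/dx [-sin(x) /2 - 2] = -cos(x)/2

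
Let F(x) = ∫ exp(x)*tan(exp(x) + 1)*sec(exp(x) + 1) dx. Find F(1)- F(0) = sec(1 + E) - sec(2)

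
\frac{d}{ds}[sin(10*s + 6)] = 10*cos(10*s + 6)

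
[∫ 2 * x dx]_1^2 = 3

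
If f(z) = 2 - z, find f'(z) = -1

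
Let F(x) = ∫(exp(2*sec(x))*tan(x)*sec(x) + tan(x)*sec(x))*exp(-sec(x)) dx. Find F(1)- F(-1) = 0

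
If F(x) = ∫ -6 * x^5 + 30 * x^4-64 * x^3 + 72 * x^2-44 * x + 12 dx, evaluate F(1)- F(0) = 3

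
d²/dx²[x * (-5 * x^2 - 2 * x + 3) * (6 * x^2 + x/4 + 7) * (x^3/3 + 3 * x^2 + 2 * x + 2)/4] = -140*x^6 - 7931*x^5/8 - 6335*x^4/8 - 8605*x^3/12 - 1131*x^2/4 + 9*x/4 + 31/4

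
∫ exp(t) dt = exp(t) + C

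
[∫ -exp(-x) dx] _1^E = -exp(-1) + exp(-E)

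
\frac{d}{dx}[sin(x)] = cos(x)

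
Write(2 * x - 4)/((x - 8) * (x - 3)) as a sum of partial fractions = -2/(5*(x - 3)) + 12/(5*(x - 8))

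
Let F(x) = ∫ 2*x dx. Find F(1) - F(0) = 1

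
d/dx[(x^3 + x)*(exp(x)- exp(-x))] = (x^3*exp(2*x) + x^3 + 3*x^2*exp(2*x) - 3*x^2 + x*exp(2*x) + x + exp(2*x) - 1)*exp(-x)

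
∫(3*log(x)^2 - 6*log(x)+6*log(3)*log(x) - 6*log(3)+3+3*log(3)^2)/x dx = (log(3*x) - 1)^3 + C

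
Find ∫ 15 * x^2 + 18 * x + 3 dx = 5*x^3 + 9*x^2 + 3*x + C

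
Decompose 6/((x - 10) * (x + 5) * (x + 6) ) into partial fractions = 3/(8*(x + 6)) - 2/(5*(x + 5)) + 1/(40*(x - 10))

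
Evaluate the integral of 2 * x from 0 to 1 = 1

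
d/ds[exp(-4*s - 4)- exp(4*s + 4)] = (-4*exp(8*s + 8) - 4)*exp(-4*s - 4)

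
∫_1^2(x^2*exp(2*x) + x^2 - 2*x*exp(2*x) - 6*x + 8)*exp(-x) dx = -E + exp(-1)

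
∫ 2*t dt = t^2 + C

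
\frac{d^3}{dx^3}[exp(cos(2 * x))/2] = E*(sin(2*x) + 6*sin(4*x) + sin(6*x))*exp(cos(2*x) - 1)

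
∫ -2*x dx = -x^2 + C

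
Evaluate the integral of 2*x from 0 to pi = pi^2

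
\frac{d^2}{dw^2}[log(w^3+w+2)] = (-3*w^4 + 12*w - 1)/(w^6 + 2*w^4 + 4*w^3 + w^2 + 4*w + 4)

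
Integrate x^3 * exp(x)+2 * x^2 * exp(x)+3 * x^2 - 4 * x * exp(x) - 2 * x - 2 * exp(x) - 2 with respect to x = -x*(exp(x) + 1)*(-x^2 + x + 2) + C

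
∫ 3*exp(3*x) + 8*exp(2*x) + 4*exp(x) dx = (exp(x) + 1)^3 + (exp(x) + 1)^2 - exp(x) + C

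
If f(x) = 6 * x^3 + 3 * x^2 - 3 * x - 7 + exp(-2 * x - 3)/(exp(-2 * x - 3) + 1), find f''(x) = (108*x*exp(2*x + 3) + 108*x*exp(4*x + 6) + 36*x*exp(6*x + 9) + 36*x + 14*exp(2*x + 3) + 22*exp(4*x + 6) + 6*exp(6*x + 9) + 6)/(exp(9)*exp(6*x) + 3*exp(6)*exp(4*x) + 3*exp(3)*exp(2*x) + 1)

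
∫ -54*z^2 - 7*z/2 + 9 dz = -18*z^3 - 7*z^2/4 + 9*z + C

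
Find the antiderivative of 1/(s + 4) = log(3*s/4 + 3) + C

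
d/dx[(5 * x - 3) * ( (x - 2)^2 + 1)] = 15*x^2 - 46*x + 37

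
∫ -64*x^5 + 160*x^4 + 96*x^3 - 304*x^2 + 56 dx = -32*x^6/3 + 32*x^5 + 24*x^4 - 304*x^3/3 + 56*x + C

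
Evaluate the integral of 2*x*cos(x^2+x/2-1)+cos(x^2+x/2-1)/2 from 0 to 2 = sin(4) + sin(1)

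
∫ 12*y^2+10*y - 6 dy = 4*y^3 + 5*y^2 - 6*y + C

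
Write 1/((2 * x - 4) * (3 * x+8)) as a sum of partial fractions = -3/(28*(3*x + 8)) + 1/(28*(x - 2))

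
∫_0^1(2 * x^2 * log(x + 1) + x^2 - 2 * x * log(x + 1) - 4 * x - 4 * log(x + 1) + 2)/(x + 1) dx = -log(2)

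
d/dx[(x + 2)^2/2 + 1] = x + 2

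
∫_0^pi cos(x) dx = 0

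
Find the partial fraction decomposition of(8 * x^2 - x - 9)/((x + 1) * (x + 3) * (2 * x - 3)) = 2/(3*(2*x - 3)) + 11/(3*(x + 3))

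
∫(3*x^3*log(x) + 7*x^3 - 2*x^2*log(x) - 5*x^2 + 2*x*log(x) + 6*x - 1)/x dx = (log(x) + 2)*(x^3 - x^2 + 2*x - 1) + C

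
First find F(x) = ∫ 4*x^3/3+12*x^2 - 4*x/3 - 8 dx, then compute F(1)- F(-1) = -8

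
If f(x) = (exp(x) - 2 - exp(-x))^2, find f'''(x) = (8*exp(4*x) - 4*exp(3*x) - 4*exp(x) - 8)*exp(-2*x)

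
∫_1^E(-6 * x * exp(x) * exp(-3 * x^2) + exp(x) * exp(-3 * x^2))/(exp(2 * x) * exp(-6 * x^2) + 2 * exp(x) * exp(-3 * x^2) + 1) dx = -exp(-2)/(exp(-2) + 1) + exp(E - 3*exp(2))/(exp(E - 3*exp(2)) + 1)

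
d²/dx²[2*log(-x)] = -2/x^2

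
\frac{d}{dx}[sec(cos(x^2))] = -2*x*sin(x^2)*tan(cos(x^2))*sec(cos(x^2))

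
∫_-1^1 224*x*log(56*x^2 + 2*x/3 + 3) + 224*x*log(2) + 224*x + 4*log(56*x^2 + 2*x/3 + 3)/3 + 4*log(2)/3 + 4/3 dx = -350*log(350/3)/3 + 358*log(358/3)/3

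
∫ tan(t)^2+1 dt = tan(t) + C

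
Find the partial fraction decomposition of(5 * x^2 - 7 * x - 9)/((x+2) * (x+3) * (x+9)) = 153/(14*(x + 9)) - 19/(2*(x + 3)) + 25/(7*(x + 2))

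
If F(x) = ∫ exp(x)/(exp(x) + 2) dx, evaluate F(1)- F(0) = -log(6) + log(4 + 2*E)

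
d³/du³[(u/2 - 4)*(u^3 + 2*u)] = 12*u - 24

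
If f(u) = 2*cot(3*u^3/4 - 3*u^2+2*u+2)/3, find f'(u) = (-3*u^2/2 + 4*u - 4/3)/sin(3*u^3/4 - 3*u^2 + 2*u + 2)^2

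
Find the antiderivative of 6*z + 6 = 3*z^2 + 6*z + C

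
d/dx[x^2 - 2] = 2*x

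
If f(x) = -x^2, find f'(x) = -2*x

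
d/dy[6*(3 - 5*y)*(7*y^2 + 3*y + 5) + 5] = -630*y^2 + 72*y - 96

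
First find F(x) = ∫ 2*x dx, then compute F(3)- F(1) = 8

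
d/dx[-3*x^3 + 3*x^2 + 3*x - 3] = -9*x^2 + 6*x + 3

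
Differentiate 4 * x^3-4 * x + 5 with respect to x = 12*x^2 - 4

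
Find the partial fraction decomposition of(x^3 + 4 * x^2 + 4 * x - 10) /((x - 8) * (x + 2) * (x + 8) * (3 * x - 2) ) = 71/(2288*(3*x - 2)) + 149/(1248*(x + 8)) - 1/(48*(x + 2)) + 79/(352*(x - 8))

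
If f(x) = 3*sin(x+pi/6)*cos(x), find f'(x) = 3*cos(2*x + pi/6)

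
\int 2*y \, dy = y^2 + C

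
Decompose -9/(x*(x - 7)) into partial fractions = -9/(7*(x - 7)) + 9/(7*x)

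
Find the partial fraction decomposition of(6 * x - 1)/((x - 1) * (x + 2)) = 13/(3*(x + 2)) + 5/(3*(x - 1))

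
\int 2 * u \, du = u^2 + C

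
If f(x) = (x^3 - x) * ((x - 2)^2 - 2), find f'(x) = 5*x^4 - 16*x^3 + 3*x^2 + 8*x - 2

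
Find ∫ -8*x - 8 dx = -4*x^2 - 8*x + C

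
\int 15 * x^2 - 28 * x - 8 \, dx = 5*x^3 - 14*x^2 - 8*x + C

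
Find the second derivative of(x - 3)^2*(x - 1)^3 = 20*x^3 - 108*x^2 + 180*x - 92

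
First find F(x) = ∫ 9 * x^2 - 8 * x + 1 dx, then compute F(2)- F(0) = 10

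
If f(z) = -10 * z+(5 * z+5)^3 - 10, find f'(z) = 375*z^2 + 750*z + 365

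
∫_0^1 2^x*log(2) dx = 1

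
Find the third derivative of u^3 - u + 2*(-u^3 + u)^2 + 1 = 240*u^3 - 96*u + 6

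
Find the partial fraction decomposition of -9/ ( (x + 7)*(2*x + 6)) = 9/(8*(x + 7)) - 9/(8*(x + 3))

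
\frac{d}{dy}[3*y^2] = 6*y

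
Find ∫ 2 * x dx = x^2 + C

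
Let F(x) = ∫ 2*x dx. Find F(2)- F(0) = 4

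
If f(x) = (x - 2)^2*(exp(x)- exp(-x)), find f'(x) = (x^2*exp(2*x) + x^2 - 2*x*exp(2*x) - 6*x + 8)*exp(-x)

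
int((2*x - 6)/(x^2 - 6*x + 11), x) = log((x - 3)^2 + 2) + C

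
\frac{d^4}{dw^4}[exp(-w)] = exp(-w)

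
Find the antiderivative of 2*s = s^2 + C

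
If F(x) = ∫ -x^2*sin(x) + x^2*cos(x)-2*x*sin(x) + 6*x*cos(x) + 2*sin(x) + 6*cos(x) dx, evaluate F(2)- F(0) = 14*cos(2) - 2 + 14*sin(2)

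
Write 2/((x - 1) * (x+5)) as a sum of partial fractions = -1/(3*(x + 5)) + 1/(3*(x - 1))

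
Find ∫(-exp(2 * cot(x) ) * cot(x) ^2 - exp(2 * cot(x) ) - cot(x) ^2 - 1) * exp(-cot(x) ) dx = exp(cot(x)) - exp(-cot(x)) + C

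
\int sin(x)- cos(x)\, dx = -sin(x) - cos(x) + C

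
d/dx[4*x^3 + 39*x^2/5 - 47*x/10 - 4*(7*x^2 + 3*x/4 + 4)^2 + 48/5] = -784*x^3 - 114*x^2 - 4369*x/10 - 287/10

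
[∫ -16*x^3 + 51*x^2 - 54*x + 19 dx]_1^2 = -3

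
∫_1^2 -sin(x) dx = -cos(1) + cos(2)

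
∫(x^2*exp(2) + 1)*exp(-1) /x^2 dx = E*x - exp(-1)/x + C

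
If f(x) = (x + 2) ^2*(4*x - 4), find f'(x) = 12*x^2 + 24*x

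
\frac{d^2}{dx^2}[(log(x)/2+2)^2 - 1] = (-log(x) - 3)/(2*x^2)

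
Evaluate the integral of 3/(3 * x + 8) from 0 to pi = -log(2) + log(2 + 3*pi/4)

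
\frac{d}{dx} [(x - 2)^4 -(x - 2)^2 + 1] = 4*x^3 - 24*x^2 + 46*x - 28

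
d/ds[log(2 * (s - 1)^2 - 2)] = (2*s - 2)/(s^2 - 2*s)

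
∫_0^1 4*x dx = 2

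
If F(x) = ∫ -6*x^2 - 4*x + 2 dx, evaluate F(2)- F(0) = -20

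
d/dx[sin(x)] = cos(x)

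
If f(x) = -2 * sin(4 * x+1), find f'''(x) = 128*cos(4*x + 1)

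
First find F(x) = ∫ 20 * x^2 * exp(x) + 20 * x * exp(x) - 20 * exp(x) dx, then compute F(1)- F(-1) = -40*exp(-1)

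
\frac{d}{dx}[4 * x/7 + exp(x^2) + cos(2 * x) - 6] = 2*x*exp(x^2) - 2*sin(2*x) + 4/7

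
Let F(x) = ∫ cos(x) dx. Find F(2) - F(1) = -sin(1) + sin(2)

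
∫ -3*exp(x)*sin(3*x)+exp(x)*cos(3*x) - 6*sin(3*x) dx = (exp(x) + 2)*cos(3*x) + C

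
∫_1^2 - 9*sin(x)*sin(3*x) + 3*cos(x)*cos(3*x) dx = 3*sin(2)/2 + 3*sin(8)/2 - 3*sin(4)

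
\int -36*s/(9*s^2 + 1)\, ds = -2*log(9*s^2 + 1) + C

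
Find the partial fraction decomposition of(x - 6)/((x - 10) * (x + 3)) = 9/(13*(x + 3)) + 4/(13*(x - 10))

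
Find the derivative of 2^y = 2^y*log(2)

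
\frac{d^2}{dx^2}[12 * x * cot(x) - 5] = 24*(x*cos(x)/sin(x) - 1)/sin(x)^2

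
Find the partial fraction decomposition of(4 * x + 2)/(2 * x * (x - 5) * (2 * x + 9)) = -32/(171*(2*x + 9)) + 11/(95*(x - 5)) - 1/(45*x)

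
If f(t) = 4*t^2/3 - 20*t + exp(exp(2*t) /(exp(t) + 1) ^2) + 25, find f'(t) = (8*t*exp(3*t) + 24*t*exp(2*t) + 24*t*exp(t) + 8*t - 60*exp(3*t) - 180*exp(2*t) - 180*exp(t) + 6*exp(2*t + exp(2*t)/(exp(2*t) + 2*exp(t) + 1)) - 60)/(3*exp(3*t) + 9*exp(2*t) + 9*exp(t) + 3)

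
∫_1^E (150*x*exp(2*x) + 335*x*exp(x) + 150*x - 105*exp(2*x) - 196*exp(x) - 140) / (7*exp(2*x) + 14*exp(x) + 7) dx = -20*E - 12*E/(1 + E) + 65/7 + (7 + 5*E)*exp(E)/(1 + exp(E)) + 75*exp(2)/7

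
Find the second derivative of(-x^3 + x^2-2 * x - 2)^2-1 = 30*x^4 - 40*x^3 + 60*x^2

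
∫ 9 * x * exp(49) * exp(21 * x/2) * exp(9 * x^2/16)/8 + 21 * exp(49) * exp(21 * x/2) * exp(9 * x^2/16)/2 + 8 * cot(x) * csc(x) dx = exp((3*x + 28)^2/16) - 8*csc(x) + C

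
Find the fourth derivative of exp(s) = exp(s)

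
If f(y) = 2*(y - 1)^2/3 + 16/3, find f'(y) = 4*y/3 - 4/3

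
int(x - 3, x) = x^2/2 - 3*x + C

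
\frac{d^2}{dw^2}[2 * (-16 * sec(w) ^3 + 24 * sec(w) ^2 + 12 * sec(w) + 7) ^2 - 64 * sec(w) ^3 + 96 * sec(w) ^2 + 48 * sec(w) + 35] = 192*(4*sin(w)^6/cos(w)^6 - 33*sin(w)^4/cos(w)^5 - 38*sin(w)^4/cos(w)^6 + 2 + 11/cos(w) - 65/cos(w)^3 + 176/cos(w)^4 - 23/cos(w)^5 - 206/cos(w)^6 + 112/cos(w)^7)/cos(w)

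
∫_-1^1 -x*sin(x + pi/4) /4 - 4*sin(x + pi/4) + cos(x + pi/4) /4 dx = sqrt(2)*(-4*sin(1) + cos(1)/4)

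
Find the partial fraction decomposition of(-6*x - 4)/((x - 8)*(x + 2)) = -4/(5*(x + 2)) - 26/(5*(x - 8))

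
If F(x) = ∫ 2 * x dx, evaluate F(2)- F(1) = 3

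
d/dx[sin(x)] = cos(x)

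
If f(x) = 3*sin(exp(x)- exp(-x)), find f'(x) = 3*(exp(2*x) + 1)*exp(-x)*cos(exp(x) - exp(-x))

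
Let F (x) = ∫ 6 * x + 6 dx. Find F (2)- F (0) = 24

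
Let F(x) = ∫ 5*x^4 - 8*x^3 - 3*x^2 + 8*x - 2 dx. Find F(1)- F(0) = 0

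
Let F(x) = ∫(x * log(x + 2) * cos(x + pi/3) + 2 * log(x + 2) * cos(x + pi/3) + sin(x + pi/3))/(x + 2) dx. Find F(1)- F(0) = -sqrt(3)*log(2)/2 + log(3)*sin(1 + pi/3)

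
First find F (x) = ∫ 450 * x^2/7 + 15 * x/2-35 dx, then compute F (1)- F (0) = -275/28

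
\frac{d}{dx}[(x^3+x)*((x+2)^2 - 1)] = 5*x^4 + 16*x^3 + 12*x^2 + 8*x + 3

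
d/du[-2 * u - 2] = -2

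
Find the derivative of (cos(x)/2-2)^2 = (2 - cos(x)/2)*sin(x)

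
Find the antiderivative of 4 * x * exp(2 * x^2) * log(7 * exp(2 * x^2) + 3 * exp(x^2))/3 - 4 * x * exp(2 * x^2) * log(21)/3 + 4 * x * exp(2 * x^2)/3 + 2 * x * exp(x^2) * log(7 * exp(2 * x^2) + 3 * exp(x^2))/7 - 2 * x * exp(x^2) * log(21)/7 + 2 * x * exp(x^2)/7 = (7*exp(x^2) + 3)*exp(x^2)*log((7*exp(x^2) + 3)*exp(x^2)/21)/21 + C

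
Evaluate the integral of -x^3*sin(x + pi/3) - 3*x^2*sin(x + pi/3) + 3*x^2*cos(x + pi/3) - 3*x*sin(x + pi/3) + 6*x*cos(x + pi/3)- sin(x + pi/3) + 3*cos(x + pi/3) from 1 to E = (1 + E)^3*cos(pi/3 + E) - 8*cos(1 + pi/3)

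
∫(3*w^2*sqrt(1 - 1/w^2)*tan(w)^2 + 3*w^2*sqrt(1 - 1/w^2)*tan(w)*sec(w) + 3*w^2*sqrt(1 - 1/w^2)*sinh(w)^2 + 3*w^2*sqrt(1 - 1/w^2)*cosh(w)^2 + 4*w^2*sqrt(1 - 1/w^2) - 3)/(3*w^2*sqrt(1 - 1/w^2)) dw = w/3 + tan(w) + sinh(2*w)/2 + acsc(w) + sec(w) + C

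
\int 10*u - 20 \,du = 5*u^2 - 20*u + C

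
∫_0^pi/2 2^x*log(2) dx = -1 + 2^(pi/2)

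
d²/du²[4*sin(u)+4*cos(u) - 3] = -4*sin(u) - 4*cos(u)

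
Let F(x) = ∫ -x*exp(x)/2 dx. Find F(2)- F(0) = -exp(2)/2 - 1/2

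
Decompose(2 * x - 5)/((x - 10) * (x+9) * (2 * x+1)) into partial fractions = 8/(119*(2*x + 1)) - 23/(323*(x + 9)) + 5/(133*(x - 10))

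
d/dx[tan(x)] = cos(x)^(-2)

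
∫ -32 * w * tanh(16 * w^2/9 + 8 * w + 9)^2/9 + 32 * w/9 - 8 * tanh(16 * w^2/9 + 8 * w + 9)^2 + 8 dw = tanh((4*w + 9)^2/9) + C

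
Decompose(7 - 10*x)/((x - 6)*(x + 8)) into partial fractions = -87/(14*(x + 8)) - 53/(14*(x - 6))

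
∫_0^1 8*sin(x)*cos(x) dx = 4*sin(1)^2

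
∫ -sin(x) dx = cos(x) + C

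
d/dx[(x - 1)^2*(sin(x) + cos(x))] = -x^2*sin(x) + x^2*cos(x) + 4*x*sin(x) - 3*sin(x) - cos(x)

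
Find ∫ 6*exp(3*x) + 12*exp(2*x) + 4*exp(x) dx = 2*(exp(x) + 1)^3 - 2*exp(x) + C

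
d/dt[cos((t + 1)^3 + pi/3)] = -3*t^2*sin(t^3 + 3*t^2 + 3*t + 1 + pi/3) - 6*t*sin(t^3 + 3*t^2 + 3*t + 1 + pi/3) - 3*sin(t^3 + 3*t^2 + 3*t + 1 + pi/3)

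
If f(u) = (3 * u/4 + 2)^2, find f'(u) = 9*u/8 + 3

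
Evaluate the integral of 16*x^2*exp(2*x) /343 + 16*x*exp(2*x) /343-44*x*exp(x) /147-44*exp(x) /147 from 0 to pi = -18/7 + 4*pi*exp(pi)/21 + 2*(-3 + 2*pi*exp(pi)/7)^2/7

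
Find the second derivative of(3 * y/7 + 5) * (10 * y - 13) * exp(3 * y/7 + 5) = 270*y^2*exp(3*y/7 + 5)/343 + 5319*y*exp(3*y/7 + 5)/343 + 243*exp(3*y/7 + 5)/7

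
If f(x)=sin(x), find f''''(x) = sin(x)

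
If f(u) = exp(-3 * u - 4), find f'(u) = -3*exp(-3*u - 4)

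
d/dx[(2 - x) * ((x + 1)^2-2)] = 5 - 3*x^2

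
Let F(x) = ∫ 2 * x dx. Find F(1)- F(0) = 1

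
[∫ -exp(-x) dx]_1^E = -exp(-1) + exp(-E)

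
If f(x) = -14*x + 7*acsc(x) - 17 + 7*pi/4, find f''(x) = (14*x^2 - 7)/(x^5*sqrt(1 - 1/x^2) - x^3*sqrt(1 - 1/x^2))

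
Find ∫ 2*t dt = t^2 + C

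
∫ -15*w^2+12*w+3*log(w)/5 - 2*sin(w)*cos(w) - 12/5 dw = -5*w^3 + 6*w^2 + 3*w*log(w)/5 - 3*w + cos(w)^2 + C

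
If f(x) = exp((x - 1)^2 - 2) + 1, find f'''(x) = 8*x^3*exp(x^2 - 2*x - 1) - 24*x^2*exp(x^2 - 2*x - 1) + 36*x*exp(x^2 - 2*x - 1) - 20*exp(x^2 - 2*x - 1)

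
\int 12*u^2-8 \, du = 4*u^3 - 8*u + C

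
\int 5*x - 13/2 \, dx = 5*x^2/2 - 13*x/2 + C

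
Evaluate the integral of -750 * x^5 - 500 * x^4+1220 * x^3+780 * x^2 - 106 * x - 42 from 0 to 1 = 245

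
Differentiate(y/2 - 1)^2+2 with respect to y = y/2 - 1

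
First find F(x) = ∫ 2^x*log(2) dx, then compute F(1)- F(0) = 1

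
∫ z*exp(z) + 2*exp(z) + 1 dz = (z + 1)*(exp(z) + 1) + C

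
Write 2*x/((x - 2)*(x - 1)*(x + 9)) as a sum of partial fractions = -9/(55*(x + 9)) - 1/(5*(x - 1)) + 4/(11*(x - 2))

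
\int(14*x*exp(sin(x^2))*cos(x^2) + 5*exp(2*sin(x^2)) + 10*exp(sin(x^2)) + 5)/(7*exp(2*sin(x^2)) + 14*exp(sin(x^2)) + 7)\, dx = ((5*x/7 - 15)*(exp(sin(x^2)) + 1) + exp(sin(x^2)))/(exp(sin(x^2)) + 1) + C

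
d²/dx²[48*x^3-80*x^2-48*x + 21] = 288*x - 160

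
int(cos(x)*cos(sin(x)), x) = sin(sin(x)) + C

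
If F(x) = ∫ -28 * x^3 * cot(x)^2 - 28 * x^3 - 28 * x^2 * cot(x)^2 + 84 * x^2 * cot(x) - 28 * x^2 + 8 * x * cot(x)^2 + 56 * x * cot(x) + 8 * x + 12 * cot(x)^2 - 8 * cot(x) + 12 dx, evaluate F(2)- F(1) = 308*cot(2) - 36*cot(1)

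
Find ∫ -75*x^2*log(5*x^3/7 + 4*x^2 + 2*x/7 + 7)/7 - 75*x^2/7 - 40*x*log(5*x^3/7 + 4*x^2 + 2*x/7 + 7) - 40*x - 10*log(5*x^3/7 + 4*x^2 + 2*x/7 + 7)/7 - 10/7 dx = 5*(-5*x^3 - 28*x^2 - 2*x - 49)*log(5*x^3/7 + 4*x^2 + 2*x/7 + 7)/7 + C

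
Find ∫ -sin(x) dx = cos(x) + C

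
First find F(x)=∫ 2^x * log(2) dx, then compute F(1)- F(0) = 1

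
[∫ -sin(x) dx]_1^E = cos(E) - cos(1)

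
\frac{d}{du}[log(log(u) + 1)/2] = 1/(2*u*log(u) + 2*u)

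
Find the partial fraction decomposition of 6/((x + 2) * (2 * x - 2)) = -1/(x + 2) + 1/(x - 1)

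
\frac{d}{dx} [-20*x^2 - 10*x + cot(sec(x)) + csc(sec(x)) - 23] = -40*x - tan(x)*cot(sec(x))^2*sec(x) - tan(x)*cot(sec(x))*csc(sec(x))*sec(x) - tan(x)*sec(x) - 10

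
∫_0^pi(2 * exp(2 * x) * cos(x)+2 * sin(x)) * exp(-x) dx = -exp(pi) + exp(-pi)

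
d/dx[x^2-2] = 2*x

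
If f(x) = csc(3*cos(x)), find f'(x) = 3*sin(x)*cot(3*cos(x))*csc(3*cos(x))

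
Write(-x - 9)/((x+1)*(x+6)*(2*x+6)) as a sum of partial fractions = -1/(10*(x + 6)) + 1/(2*(x + 3)) - 2/(5*(x + 1))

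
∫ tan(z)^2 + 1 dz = tan(z) + C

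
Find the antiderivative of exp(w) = exp(w) + C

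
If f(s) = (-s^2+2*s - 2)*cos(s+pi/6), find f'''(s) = -s^2*sin(s + pi/6) + 2*s*sin(s + pi/6) + 6*s*cos(s + pi/6) + 4*sin(s + pi/6) - 6*cos(s + pi/6)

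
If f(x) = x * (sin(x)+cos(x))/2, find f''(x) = -x*sin(x)/2 - x*cos(x)/2 - sin(x) + cos(x)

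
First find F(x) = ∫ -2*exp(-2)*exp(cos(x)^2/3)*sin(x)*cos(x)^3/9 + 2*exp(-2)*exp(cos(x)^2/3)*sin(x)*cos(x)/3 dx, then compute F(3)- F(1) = (-11 + cos(6))*exp(-11/6 + cos(6)/6)/6 - (-11 + cos(2))*exp(-11/6 + cos(2)/6)/6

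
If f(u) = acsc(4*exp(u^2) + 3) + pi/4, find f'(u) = -8*u*exp(u^2)/(16*sqrt(1 - 1/(16*exp(2*u^2) + 24*exp(u^2) + 9))*exp(2*u^2) + 24*sqrt(1 - 1/(16*exp(2*u^2) + 24*exp(u^2) + 9))*exp(u^2) + 9*sqrt(1 - 1/(16*exp(2*u^2) + 24*exp(u^2) + 9)))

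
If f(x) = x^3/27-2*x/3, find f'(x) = x^2/9 - 2/3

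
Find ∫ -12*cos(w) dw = -12*sin(w) + C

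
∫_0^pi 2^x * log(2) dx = -1 + 2^pi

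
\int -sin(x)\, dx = cos(x) + C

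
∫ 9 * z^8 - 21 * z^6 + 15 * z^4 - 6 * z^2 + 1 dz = z^9 - 3*z^7 + 3*z^5 - 2*z^3 + z + C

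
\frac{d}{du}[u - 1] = 1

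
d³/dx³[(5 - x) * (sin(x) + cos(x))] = -x*sin(x) + x*cos(x) + 8*sin(x) - 2*cos(x)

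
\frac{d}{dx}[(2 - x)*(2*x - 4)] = 8 - 4*x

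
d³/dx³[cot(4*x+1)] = -384*cot(4*x + 1)^4 - 512*cot(4*x + 1)^2 - 128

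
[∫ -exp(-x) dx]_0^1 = -1 + exp(-1)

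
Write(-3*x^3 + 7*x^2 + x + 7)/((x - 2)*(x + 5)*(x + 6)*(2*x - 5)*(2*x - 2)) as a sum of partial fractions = 1/(15*(2*x - 5)) + 53/(112*(x + 6)) - 46/(105*(x + 5)) + 1/(21*(x - 1)) - 13/(112*(x - 2))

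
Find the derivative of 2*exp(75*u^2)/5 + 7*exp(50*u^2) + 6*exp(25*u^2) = 60*u*exp(75*u^2) + 700*u*exp(50*u^2) + 300*u*exp(25*u^2)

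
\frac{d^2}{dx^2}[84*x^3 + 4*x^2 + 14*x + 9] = 504*x + 8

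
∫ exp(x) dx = exp(x) + C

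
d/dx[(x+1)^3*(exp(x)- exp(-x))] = (x^3*exp(2*x) + x^3 + 6*x^2*exp(2*x) + 9*x*exp(2*x) - 3*x + 4*exp(2*x) - 2)*exp(-x)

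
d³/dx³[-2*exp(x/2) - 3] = -exp(x/2)/4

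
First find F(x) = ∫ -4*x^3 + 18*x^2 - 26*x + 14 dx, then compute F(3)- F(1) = 0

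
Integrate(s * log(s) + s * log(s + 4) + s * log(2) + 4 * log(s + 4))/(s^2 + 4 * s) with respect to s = log(2*s)*log(s + 4) + C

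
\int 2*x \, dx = x^2 + C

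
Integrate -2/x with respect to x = -2*log(x) + C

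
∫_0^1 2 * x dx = 1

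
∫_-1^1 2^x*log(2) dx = 3/2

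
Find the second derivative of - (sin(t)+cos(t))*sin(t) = -2*sqrt(2)*cos(2*t + pi/4)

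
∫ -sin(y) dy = cos(y) + C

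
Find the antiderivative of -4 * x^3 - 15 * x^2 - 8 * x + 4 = -x^4 - 5*x^3 - 4*x^2 + 4*x + C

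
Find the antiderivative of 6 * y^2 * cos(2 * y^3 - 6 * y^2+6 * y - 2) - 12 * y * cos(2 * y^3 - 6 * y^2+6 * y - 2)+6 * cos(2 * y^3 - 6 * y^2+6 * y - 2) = sin(2*(y - 1)^3) + C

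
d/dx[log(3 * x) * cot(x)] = (-x*log(x)/sin(x)^2 - x*log(3)/sin(x)^2 + 1/tan(x))/x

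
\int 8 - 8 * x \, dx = -4*x^2 + 8*x + C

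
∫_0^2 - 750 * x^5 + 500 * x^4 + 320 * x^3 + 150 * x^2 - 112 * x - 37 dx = -3418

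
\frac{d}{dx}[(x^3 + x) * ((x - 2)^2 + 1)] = 5*x^4 - 16*x^3 + 18*x^2 - 8*x + 5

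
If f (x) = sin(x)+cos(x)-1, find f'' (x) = -sin(x) - cos(x)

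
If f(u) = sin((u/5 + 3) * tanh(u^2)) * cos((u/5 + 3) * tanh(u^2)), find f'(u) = (4*u^2/5 + 12*u + sinh(2*u^2)/5)*cos(2*(u/5 + 3)*tanh(u^2))/(cosh(2*u^2) + 1)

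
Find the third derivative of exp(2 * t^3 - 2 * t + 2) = 216*t^6*exp(2*t^3 - 2*t + 2) - 216*t^4*exp(2*t^3 - 2*t + 2) + 216*t^3*exp(2*t^3 - 2*t + 2) + 72*t^2*exp(2*t^3 - 2*t + 2) - 72*t*exp(2*t^3 - 2*t + 2) + 4*exp(2*t^3 - 2*t + 2)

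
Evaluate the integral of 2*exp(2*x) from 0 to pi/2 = -1 + exp(pi)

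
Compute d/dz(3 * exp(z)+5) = 3*exp(z)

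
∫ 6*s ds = 3*s^2 + C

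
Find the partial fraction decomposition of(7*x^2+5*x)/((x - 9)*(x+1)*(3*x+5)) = 25/(16*(3*x + 5)) - 1/(10*(x + 1)) + 153/(80*(x - 9))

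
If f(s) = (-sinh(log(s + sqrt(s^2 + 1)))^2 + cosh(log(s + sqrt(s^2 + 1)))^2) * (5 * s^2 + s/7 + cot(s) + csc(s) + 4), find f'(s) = 10*s - cot(s)^2 - cot(s)*csc(s) - 6/7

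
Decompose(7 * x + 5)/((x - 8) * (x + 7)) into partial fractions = 44/(15*(x + 7)) + 61/(15*(x - 8))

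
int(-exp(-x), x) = exp(-x) + C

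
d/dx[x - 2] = 1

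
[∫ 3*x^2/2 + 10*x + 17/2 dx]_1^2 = 27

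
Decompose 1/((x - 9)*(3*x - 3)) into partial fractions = -1/(24*(x - 1)) + 1/(24*(x - 9))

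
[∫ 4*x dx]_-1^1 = 0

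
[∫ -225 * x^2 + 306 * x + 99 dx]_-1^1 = 48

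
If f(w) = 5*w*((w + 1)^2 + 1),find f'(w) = 15*w^2 + 20*w + 10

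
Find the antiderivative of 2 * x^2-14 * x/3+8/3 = 2*x^3/3 - 7*x^2/3 + 8*x/3 + C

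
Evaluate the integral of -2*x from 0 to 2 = -4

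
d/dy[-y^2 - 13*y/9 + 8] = -2*y - 13/9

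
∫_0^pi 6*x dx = 3*pi^2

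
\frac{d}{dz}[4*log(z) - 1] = 4/z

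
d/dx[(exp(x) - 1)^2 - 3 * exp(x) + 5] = 2*exp(2*x) - 5*exp(x)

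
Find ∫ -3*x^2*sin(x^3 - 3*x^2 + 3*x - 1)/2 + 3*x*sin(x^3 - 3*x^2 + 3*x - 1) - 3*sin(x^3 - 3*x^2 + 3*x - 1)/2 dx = cos((x - 1)^3)/2 + C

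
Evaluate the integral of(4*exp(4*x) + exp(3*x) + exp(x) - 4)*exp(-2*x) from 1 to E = -2*(E - exp(-1))^2 - E - exp(-E) + exp(-1) + exp(E) + 2*(-exp(-E) + exp(E))^2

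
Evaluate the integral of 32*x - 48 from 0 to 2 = -32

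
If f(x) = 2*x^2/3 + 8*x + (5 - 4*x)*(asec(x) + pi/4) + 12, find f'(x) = (4*x^3*sqrt(1 - 1/x^2) - 12*x^2*sqrt(1 - 1/x^2)*asec(x) - 3*pi*x^2*sqrt(1 - 1/x^2) + 24*x^2*sqrt(1 - 1/x^2) - 12*x + 15)/(3*x^2*sqrt(1 - 1/x^2))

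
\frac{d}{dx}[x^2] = 2*x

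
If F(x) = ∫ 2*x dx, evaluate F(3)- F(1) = 8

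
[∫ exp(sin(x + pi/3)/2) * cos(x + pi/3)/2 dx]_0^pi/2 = -exp(sqrt(3)/4) + exp(1/4)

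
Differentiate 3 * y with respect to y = 3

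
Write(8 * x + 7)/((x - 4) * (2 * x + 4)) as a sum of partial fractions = 3/(4*(x + 2)) + 13/(4*(x - 4))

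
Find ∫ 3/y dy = 3*log(y) + C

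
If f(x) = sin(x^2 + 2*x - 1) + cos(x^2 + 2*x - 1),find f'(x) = -2*x*sin(x^2 + 2*x - 1) + 2*x*cos(x^2 + 2*x - 1) - 2*sin(x^2 + 2*x - 1) + 2*cos(x^2 + 2*x - 1)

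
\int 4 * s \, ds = 2*s^2 + C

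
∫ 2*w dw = w^2 + C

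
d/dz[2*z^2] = 4*z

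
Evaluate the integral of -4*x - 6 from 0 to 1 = -8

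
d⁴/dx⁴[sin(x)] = sin(x)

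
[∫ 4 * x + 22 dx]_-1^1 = 44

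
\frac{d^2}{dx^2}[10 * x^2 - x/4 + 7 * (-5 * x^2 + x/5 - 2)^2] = 2100*x^2 - 84*x + 7514/25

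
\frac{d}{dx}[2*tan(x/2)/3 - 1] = 1/(3*cos(x/2)^2)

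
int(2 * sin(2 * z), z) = -cos(2*z) + C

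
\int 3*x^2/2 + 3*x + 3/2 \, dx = x^3/2 + 3*x^2/2 + 3*x/2 + C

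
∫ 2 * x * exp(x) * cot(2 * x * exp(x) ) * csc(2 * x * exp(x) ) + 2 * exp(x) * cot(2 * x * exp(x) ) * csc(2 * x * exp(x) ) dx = -csc(2*x*exp(x)) + C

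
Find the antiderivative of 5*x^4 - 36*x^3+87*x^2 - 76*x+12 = x^5 - 9*x^4 + 29*x^3 - 38*x^2 + 12*x + C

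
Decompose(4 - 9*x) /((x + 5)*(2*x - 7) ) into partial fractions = -55/(17*(2*x - 7)) - 49/(17*(x + 5))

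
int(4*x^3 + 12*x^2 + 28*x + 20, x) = x^4 + 4*x^3 + 14*x^2 + 20*x + C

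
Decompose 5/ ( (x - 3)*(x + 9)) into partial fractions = -5/(12*(x + 9)) + 5/(12*(x - 3))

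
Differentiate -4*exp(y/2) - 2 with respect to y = -2*exp(y/2)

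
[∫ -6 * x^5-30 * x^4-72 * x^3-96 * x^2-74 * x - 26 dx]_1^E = (-exp(2) - 2*E - 2)^3 - exp(2) - 2*E + 128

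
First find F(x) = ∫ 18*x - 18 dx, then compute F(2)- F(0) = 0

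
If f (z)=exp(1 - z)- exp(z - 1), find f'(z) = (-exp(2*z - 2) - 1)*exp(1 - z)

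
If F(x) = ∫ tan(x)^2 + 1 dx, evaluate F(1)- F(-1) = 2*tan(1)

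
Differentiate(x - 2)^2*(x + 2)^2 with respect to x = 4*x^3 - 16*x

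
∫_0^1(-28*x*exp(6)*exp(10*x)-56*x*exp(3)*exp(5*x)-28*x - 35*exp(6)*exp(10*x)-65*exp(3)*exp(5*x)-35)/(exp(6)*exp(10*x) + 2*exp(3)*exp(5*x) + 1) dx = -49 - exp(3)/(1 + exp(3)) + exp(8)/(1 + exp(8))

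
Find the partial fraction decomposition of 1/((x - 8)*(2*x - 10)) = -1/(6*(x - 5)) + 1/(6*(x - 8))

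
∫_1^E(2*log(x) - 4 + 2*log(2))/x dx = -(-2 + log(2))^2 + (-1 + log(2))^2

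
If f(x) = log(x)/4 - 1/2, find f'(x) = 1/(4*x)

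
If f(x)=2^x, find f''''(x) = 2^x*log(2)^4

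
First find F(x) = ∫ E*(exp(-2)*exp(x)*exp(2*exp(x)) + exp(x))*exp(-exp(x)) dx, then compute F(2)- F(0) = -exp(1 - exp(2)) + exp(-1 + exp(2))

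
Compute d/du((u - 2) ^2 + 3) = 2*u - 4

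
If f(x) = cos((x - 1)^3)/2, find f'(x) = -3*(x - 1)^2*sin(x^3 - 3*x^2 + 3*x - 1)/2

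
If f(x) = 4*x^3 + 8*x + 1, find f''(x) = 24*x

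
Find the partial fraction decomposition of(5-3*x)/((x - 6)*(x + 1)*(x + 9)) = 4/(15*(x + 9)) - 1/(7*(x + 1)) - 13/(105*(x - 6))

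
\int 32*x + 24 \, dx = 16*x^2 + 24*x + C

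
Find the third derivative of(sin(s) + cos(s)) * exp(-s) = 4*exp(-s)*cos(s)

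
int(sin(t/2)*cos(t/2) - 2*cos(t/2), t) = (sin(t/2) - 2)^2 + C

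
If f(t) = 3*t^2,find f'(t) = 6*t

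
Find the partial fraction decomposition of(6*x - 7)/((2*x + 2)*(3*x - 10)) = 3/(2*(3*x - 10)) + 1/(2*(x + 1))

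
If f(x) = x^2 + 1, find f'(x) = 2*x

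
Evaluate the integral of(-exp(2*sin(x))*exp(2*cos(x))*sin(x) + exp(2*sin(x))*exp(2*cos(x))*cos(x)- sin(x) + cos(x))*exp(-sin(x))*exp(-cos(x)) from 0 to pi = -2*E + 2*exp(-1)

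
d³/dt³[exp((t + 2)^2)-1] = 8*t^3*exp(t^2 + 4*t + 4) + 48*t^2*exp(t^2 + 4*t + 4) + 108*t*exp(t^2 + 4*t + 4) + 88*exp(t^2 + 4*t + 4)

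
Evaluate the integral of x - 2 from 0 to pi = -2 + (-2 + pi)^2/2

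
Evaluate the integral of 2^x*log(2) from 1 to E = -2 + 2^E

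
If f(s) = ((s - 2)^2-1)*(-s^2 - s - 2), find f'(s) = -4*s^3 + 9*s^2 - 2*s + 5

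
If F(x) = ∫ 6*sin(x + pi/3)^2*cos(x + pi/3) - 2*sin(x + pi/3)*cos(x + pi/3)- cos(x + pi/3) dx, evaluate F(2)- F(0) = -sqrt(3)/4 - sin(pi/3 + 2) - sin(pi/3 + 2)^2 + 2*sin(pi/3 + 2)^3 + 3/4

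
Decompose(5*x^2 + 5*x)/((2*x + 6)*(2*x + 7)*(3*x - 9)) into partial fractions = 175/(78*(2*x + 7)) - 5/(6*(x + 3)) + 5/(39*(x - 3))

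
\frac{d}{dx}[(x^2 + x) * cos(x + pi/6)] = -x^2*sin(x + pi/6) - x*sin(x + pi/6) + 2*x*cos(x + pi/6) + cos(x + pi/6)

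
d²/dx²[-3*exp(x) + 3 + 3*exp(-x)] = (3 - 3*exp(2*x))*exp(-x)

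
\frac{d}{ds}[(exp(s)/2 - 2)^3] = 3*exp(3*s)/8 - 3*exp(2*s) + 6*exp(s)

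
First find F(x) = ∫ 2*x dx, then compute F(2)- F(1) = 3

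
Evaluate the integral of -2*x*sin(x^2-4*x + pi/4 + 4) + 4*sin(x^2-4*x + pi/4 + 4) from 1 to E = -cos(pi/4 + 1) + cos((-2 + E)^2 + pi/4)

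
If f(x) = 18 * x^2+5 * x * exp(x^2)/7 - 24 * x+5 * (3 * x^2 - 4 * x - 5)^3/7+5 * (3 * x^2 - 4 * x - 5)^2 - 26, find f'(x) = 810*x^5/7 - 2700*x^4/7 + 1440*x^3/7 + 10*x^2*exp(x^2)/7 + 1920*x^2/7 - 878*x/7 + 5*exp(x^2)/7 - 268/7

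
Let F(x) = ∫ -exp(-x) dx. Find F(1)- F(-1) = -E + exp(-1)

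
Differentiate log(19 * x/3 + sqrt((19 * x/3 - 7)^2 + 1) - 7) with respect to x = (361*x + 19*sqrt(361*x^2 - 798*x + 450) - 399)/(361*x^2 + 19*x*sqrt(361*x^2 - 798*x + 450) - 798*x - 21*sqrt(361*x^2 - 798*x + 450) + 450)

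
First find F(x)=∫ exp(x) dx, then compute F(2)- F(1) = -E + exp(2)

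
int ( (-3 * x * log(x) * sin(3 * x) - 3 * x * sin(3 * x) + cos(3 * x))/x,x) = (log(x) + 1)*cos(3*x) + C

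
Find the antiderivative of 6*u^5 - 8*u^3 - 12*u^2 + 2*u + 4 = u^6 - 2*u^4 - 4*u^3 + u^2 + 4*u + C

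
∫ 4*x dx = 2*x^2 + C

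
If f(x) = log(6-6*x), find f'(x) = 1/(x - 1)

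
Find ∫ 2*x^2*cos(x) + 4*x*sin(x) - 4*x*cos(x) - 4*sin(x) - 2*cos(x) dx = (2*x^2 - 4*x - 2)*sin(x) + C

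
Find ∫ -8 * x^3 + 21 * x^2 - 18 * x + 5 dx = -2*x^4 + 7*x^3 - 9*x^2 + 5*x + C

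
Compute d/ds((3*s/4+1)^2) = 9*s/8 + 3/2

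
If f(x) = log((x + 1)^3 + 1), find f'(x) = (3*x^2 + 6*x + 3)/(x^3 + 3*x^2 + 3*x + 2)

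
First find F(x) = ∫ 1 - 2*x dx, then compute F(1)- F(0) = 0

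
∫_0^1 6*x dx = 3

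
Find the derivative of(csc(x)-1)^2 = 2*(1 - 1/sin(x))*cos(x)/sin(x)^2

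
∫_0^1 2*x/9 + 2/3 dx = 7/9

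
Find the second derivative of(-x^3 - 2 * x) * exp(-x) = (-x^3 + 6*x^2 - 8*x + 4)*exp(-x)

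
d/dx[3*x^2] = 6*x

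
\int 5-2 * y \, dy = -y^2 + 5*y + C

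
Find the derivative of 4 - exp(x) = -exp(x)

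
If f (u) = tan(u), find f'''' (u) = 24*tan(u)^5 + 40*tan(u)^3 + 16*tan(u)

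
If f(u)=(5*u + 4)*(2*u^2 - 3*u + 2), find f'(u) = 30*u^2 - 14*u - 2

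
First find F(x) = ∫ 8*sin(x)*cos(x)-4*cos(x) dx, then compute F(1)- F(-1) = -8*sin(1)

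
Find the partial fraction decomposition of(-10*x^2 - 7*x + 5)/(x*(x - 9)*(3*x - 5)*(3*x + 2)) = -47/(406*(3*x + 2)) + 31/(77*(3*x - 5)) - 434/(2871*(x - 9)) + 1/(18*x)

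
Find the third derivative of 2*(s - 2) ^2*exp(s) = 2*s^2*exp(s) + 4*s*exp(s) - 4*exp(s)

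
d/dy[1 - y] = -1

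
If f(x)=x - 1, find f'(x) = 1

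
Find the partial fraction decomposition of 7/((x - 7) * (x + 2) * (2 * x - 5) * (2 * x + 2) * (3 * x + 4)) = -567/(2300*(3*x + 4)) - 8/(1863*(2*x - 5)) + 7/(324*(x + 2)) + 1/(16*(x + 1)) + 7/(32400*(x - 7))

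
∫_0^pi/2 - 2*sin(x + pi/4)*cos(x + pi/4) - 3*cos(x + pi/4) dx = 0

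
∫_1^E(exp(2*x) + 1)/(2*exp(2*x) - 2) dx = -log(E - exp(-1))/2 + log(-exp(-E) + exp(E))/2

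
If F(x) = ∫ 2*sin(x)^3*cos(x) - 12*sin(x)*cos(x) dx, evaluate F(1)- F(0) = -6*sin(1)^2 + sin(1)^4/2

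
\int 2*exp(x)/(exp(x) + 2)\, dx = 2*log(exp(x) + 2) + C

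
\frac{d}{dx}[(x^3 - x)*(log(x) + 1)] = 3*x^2*log(x) + 4*x^2 - log(x) - 2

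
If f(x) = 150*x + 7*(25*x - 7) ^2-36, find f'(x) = 8750*x - 2300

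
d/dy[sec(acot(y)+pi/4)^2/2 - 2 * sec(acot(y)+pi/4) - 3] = (-tan(acot(y) + pi/4)*sec(acot(y) + pi/4)^2 + 2*tan(acot(y) + pi/4)*sec(acot(y) + pi/4))/(y^2 + 1)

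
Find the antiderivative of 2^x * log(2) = 2^x + C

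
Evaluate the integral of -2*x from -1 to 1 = 0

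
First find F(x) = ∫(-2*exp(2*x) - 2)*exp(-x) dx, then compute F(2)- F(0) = -2*exp(2) + 2*exp(-2)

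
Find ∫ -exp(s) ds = -exp(s) + C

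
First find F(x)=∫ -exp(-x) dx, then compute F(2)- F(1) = -exp(-1) + exp(-2)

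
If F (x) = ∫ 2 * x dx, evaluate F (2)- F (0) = 4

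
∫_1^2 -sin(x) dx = -cos(1) + cos(2)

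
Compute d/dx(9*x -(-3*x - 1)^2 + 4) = 3 - 18*x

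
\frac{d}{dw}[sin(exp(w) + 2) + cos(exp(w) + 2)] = sqrt(2)*exp(w)*cos(exp(w) + pi/4 + 2)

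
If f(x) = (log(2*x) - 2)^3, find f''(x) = (-3*log(x)^2 - 6*log(2)*log(x) + 18*log(x) - 24 - 3*log(2)^2 + 18*log(2))/x^2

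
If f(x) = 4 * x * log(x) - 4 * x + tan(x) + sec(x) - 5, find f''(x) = (2*x*sin(x)/cos(x)^3 - x/cos(x) + 2*x/cos(x)^3 + 4)/x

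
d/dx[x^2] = 2*x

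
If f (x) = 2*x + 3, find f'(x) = 2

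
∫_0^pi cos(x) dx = 0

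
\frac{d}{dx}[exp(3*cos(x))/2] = -3*exp(3*cos(x))*sin(x)/2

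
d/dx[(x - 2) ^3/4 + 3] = 3*x^2/4 - 3*x + 3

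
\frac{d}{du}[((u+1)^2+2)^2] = 4*u^3 + 12*u^2 + 20*u + 12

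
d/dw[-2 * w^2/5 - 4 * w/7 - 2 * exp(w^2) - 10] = -4*w*exp(w^2) - 4*w/5 - 4/7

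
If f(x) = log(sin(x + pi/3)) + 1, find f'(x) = 1/tan(x + pi/3)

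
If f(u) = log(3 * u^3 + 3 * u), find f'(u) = (3*u^2 + 1)/(u^3 + u)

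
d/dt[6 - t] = -1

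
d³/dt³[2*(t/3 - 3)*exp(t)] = 2*t*exp(t)/3 - 4*exp(t)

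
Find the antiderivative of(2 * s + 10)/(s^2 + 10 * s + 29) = log((s + 5)^2/4 + 1) + C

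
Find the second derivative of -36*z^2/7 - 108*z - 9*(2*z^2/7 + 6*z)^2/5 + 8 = -432*z^2/245 - 1296*z/35 - 4896/35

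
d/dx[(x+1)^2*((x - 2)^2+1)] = 4*x^3 - 6*x^2 - 4*x + 6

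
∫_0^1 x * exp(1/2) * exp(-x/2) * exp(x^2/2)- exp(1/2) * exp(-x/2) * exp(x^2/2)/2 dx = 0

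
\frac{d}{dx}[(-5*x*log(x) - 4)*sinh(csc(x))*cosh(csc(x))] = 5*x*log(x)*cot(x)*cosh(2*csc(x))*csc(x) - 5*log(x)*sinh(2*csc(x))/2 + 4*cot(x)*cosh(2*csc(x))*csc(x) - 5*sinh(2*csc(x))/2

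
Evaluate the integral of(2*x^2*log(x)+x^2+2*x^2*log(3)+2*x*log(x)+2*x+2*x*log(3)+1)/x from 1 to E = -4*log(3) + (1 + E)^2*log(3*E)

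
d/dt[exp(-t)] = -exp(-t)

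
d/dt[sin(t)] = cos(t)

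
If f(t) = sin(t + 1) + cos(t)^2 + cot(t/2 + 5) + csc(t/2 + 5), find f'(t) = -sin(2*t) + cos(t + 1) - cot(t/2 + 5)^2/2 - cot(t/2 + 5)*csc(t/2 + 5)/2 - 1/2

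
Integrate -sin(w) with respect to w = cos(w) + C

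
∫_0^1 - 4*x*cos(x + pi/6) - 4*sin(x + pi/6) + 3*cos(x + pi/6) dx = -3/2 - sin(pi/6 + 1)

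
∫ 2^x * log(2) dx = 2^x + C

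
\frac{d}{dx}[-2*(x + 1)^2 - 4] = -4*x - 4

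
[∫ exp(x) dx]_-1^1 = E - exp(-1)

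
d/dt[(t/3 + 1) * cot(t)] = -t/(3*sin(t)^2) + 1/(3*tan(t)) - 1/sin(t)^2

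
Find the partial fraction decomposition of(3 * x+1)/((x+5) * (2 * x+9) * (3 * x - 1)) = 9/(232*(3*x - 1)) + 50/(29*(2*x + 9)) - 7/(8*(x + 5))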